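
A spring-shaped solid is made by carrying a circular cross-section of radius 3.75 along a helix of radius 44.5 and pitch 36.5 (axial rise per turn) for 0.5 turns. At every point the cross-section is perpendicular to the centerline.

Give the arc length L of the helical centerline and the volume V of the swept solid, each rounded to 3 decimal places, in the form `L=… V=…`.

L=140.987 V=6228.617

2πR = 2π·44.5 = 279.601746
per-turn = √(279.601746² + 36.5²) = √(78177.1365 + 1332.25) = √79509.3865 = 281.974088
L = 0.5 × 281.974088 = 140.987044
V = π·3.75² × L = 44.178647 × 140.987044 = 6228.616811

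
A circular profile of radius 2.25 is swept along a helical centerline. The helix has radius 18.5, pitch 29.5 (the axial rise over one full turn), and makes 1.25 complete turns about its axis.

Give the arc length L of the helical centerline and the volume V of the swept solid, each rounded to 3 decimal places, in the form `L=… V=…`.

2πR = 2π·18.5 = 116.238928
per-turn = √(116.238928² + 29.5²) = √(13511.4884 + 870.25) = √14381.7384 = 119.923886
L = 1.25 × 119.923886 = 149.904857
V = π·2.25² × L = 15.904313 × 149.904857 = 2384.133745

L=149.905 V=2384.134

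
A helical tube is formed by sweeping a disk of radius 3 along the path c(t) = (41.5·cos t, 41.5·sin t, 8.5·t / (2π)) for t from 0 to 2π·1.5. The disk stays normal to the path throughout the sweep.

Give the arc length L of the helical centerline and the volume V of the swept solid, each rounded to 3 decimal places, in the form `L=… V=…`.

L=391.336 V=11064.766

2πR = 2π·41.5 = 260.752190
per-turn = √(260.752190² + 8.5²) = √(67991.7047 + 72.25) = √68063.9547 = 260.890695
L = 1.5 × 260.890695 = 391.336042
V = π·3² × L = 28.274334 × 391.336042 = 11064.765924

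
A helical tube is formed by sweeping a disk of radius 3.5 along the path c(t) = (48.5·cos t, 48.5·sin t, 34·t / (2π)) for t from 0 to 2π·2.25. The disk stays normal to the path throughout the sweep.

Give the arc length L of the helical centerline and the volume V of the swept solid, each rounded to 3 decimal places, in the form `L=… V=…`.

2πR = 2π·48.5 = 304.734487
per-turn = √(304.734487² + 34²) = √(92863.1078 + 1156) = √94019.1078 = 306.625354
L = 2.25 × 306.625354 = 689.907047
V = π·3.5² × L = 38.484510 × 689.907047 = 26550.734648

L=689.907 V=26550.735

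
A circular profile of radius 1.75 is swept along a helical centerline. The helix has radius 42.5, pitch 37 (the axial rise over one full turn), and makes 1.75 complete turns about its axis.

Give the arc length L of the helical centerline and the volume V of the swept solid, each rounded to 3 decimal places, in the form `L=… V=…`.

L=471.776 V=4539.021

2πR = 2π·42.5 = 267.035376
per-turn = √(267.035376² + 37²) = √(71307.8918 + 1369) = √72676.8918 = 269.586520
L = 1.75 × 269.586520 = 471.776410
V = π·1.75² × L = 9.621128 × 471.776410 = 4539.020994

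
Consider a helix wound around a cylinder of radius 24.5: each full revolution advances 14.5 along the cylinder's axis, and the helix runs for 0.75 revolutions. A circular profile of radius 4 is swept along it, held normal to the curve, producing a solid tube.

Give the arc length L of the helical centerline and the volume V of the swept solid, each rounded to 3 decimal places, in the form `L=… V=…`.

2πR = 2π·24.5 = 153.938040
per-turn = √(153.938040² + 14.5²) = √(23696.9202 + 210.25) = √23907.1702 = 154.619437
L = 0.75 × 154.619437 = 115.964577
V = π·4² × L = 50.265482 × 115.964577 = 5829.015433

L=115.965 V=5829.015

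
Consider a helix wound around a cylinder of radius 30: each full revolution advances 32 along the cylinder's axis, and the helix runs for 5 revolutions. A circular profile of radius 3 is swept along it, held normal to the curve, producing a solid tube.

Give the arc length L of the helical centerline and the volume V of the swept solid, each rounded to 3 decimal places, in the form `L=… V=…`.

L=955.963 V=27029.204

2πR = 2π·30 = 188.495559
per-turn = √(188.495559² + 32²) = √(35530.5758 + 1024) = √36554.5758 = 191.192510
L = 5 × 191.192510 = 955.962550
V = π·3² × L = 28.274334 × 955.962550 = 27029.204304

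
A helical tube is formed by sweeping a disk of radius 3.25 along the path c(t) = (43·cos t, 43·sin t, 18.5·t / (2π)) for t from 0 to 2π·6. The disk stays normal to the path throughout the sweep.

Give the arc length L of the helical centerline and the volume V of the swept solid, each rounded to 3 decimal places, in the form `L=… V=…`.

2πR = 2π·43 = 270.176968
per-turn = √(270.176968² + 18.5²) = √(72995.5942 + 342.25) = √73337.8442 = 270.809609
L = 6 × 270.809609 = 1624.857652
V = π·3.25² × L = 33.183072 × 1624.857652 = 53917.769113

L=1624.858 V=53917.769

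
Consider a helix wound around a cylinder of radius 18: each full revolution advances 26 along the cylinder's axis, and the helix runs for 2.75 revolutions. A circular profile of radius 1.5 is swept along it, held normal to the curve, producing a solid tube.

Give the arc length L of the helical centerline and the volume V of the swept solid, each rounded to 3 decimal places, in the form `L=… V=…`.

2πR = 2π·18 = 113.097336
per-turn = √(113.097336² + 26²) = √(12791.0073 + 676) = √13467.0073 = 116.047436
L = 2.75 × 116.047436 = 319.130448
V = π·1.5² × L = 7.068583 × 319.130448 = 2255.800209

L=319.130 V=2255.800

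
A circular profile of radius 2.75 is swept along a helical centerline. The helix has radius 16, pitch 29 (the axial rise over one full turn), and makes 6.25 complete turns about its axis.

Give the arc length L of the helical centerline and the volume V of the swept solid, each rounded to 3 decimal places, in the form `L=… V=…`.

L=653.939 V=15536.467

2πR = 2π·16 = 100.530965
per-turn = √(100.530965² + 29²) = √(10106.4749 + 841) = √10947.4749 = 104.630182
L = 6.25 × 104.630182 = 653.938635
V = π·2.75² × L = 23.758294 × 653.938635 = 15536.466641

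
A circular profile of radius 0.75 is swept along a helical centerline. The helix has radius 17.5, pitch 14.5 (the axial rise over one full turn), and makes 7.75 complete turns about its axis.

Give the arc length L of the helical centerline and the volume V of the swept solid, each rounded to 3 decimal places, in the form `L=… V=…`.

L=859.535 V=1518.923

2πR = 2π·17.5 = 109.955743
per-turn = √(109.955743² + 14.5²) = √(12090.2654 + 210.25) = √12300.5154 = 110.907689
L = 7.75 × 110.907689 = 859.534587
V = π·0.75² × L = 1.767146 × 859.534587 = 1518.922993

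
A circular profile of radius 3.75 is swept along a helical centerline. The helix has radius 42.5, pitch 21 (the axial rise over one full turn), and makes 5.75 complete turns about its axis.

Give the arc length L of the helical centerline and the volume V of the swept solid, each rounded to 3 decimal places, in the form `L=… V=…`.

L=1540.194 V=68043.689

2πR = 2π·42.5 = 267.035376
per-turn = √(267.035376² + 21²) = √(71307.8918 + 441) = √71748.8918 = 267.859836
L = 5.75 × 267.859836 = 1540.194058
V = π·3.75² × L = 44.178647 × 1540.194058 = 68043.689106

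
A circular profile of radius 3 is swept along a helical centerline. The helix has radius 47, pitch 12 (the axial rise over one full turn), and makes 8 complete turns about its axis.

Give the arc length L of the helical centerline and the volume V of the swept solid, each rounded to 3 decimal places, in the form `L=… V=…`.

L=2364.427 V=66852.609

2πR = 2π·47 = 295.309709
per-turn = √(295.309709² + 12²) = √(87207.8245 + 144) = √87351.8245 = 295.553421
L = 8 × 295.553421 = 2364.427366
V = π·3² × L = 28.274334 × 2364.427366 = 66852.608776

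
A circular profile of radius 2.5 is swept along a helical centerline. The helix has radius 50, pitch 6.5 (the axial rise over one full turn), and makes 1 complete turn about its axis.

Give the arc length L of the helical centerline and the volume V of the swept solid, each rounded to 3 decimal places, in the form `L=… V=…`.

L=314.227 V=6169.823

2πR = 2π·50 = 314.159265
per-turn = √(314.159265² + 6.5²) = √(98696.0440 + 42.25) = √98738.2940 = 314.226501
L = 1 × 314.226501 = 314.226501
V = π·2.5² × L = 19.634954 × 314.226501 = 6169.822922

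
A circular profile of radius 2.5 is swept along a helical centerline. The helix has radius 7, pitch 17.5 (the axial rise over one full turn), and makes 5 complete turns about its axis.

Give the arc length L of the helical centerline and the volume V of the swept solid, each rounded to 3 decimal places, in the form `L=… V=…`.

2πR = 2π·7 = 43.982297
per-turn = √(43.982297² + 17.5²) = √(1934.4425 + 306.25) = √2240.6925 = 47.335953
L = 5 × 47.335953 = 236.679766
V = π·2.5² × L = 19.634954 × 236.679766 = 4647.196335

L=236.680 V=4647.196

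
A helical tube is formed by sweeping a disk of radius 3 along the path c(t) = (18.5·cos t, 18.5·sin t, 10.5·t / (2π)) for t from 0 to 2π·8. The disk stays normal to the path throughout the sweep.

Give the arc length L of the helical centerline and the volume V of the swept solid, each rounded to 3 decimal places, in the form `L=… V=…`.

L=933.698 V=26399.678

2πR = 2π·18.5 = 116.238928
per-turn = √(116.238928² + 10.5²) = √(13511.4884 + 110.25) = √13621.7384 = 116.712203
L = 8 × 116.712203 = 933.697627
V = π·3² × L = 28.274334 × 933.697627 = 26399.678459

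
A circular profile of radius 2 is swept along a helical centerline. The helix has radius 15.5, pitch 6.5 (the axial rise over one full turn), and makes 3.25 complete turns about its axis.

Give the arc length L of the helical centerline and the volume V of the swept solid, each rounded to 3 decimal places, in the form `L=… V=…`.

L=317.220 V=3986.300

2πR = 2π·15.5 = 97.389372
per-turn = √(97.389372² + 6.5²) = √(9484.6898 + 42.25) = √9526.9398 = 97.606044
L = 3.25 × 97.606044 = 317.219643
V = π·2² × L = 12.566371 × 317.219643 = 3986.299601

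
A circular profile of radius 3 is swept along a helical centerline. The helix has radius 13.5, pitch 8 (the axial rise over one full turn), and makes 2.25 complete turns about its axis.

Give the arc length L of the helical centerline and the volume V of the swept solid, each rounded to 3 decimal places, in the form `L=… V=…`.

2πR = 2π·13.5 = 84.823002
per-turn = √(84.823002² + 8²) = √(7194.9416 + 64) = √7258.9416 = 85.199423
L = 2.25 × 85.199423 = 191.698701
V = π·3² × L = 28.274334 × 191.698701 = 5420.153072

L=191.699 V=5420.153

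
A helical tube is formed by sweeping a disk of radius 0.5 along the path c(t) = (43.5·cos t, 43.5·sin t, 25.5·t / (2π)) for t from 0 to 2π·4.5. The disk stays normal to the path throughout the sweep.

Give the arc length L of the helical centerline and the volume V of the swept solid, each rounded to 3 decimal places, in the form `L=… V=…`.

L=1235.275 V=970.183

2πR = 2π·43.5 = 273.318561
per-turn = √(273.318561² + 25.5²) = √(74703.0357 + 650.25) = √75353.2857 = 274.505529
L = 4.5 × 274.505529 = 1235.274883
V = π·0.5² × L = 0.785398 × 1235.274883 = 970.182624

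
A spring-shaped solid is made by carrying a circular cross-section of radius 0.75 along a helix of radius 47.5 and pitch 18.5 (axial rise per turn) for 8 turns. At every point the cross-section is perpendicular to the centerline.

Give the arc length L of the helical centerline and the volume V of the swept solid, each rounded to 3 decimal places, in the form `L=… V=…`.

L=2392.193 V=4227.354

2πR = 2π·47.5 = 298.451302
per-turn = √(298.451302² + 18.5²) = √(89073.1797 + 342.25) = √89415.4297 = 299.024129
L = 8 × 299.024129 = 2392.193032
V = π·0.75² × L = 1.767146 × 2392.193032 = 4227.354031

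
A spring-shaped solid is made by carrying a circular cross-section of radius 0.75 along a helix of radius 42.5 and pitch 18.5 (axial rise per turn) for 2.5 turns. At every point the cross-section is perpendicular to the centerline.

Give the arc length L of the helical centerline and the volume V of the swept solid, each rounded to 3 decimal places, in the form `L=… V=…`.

L=669.189 V=1182.554

2πR = 2π·42.5 = 267.035376
per-turn = √(267.035376² + 18.5²) = √(71307.8918 + 342.25) = √71650.1418 = 267.675441
L = 2.5 × 267.675441 = 669.188603
V = π·0.75² × L = 1.767146 × 669.188603 = 1182.553874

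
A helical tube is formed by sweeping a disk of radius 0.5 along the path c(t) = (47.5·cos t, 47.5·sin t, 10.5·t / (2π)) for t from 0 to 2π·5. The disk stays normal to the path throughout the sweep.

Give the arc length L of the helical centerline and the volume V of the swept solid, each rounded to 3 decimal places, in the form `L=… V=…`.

2πR = 2π·47.5 = 298.451302
per-turn = √(298.451302² + 10.5²) = √(89073.1797 + 110.25) = √89183.4297 = 298.635948
L = 5 × 298.635948 = 1493.179742
V = π·0.5² × L = 0.785398 × 1493.179742 = 1172.740627

L=1493.180 V=1172.741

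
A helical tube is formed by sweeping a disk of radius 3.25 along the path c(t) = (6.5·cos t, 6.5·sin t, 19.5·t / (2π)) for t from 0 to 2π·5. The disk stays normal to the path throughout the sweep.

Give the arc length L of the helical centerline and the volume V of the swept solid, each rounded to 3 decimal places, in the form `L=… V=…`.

L=226.286 V=7508.863

2πR = 2π·6.5 = 40.840704
per-turn = √(40.840704² + 19.5²) = √(1667.9631 + 380.25) = √2048.2131 = 45.257189
L = 5 × 45.257189 = 226.285944
V = π·3.25² × L = 33.183072 × 226.285944 = 7508.862874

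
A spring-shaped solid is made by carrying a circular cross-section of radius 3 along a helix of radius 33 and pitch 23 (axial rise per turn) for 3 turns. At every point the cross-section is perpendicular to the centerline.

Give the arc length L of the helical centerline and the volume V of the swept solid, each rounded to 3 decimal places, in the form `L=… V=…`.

2πR = 2π·33 = 207.345115
per-turn = √(207.345115² + 23²) = √(42991.9968 + 529) = √43520.9968 = 208.616866
L = 3 × 208.616866 = 625.850598
V = π·3² × L = 28.274334 × 625.850598 = 17695.508767

L=625.851 V=17695.509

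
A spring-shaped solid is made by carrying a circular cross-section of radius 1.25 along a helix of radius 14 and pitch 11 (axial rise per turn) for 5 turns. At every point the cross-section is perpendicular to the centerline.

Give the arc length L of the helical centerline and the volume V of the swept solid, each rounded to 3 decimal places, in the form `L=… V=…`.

2πR = 2π·14 = 87.964594
per-turn = √(87.964594² + 11²) = √(7737.7699 + 121) = √7858.7699 = 88.649703
L = 5 × 88.649703 = 443.248515
V = π·1.25² × L = 4.908739 × 443.248515 = 2175.791061

L=443.249 V=2175.791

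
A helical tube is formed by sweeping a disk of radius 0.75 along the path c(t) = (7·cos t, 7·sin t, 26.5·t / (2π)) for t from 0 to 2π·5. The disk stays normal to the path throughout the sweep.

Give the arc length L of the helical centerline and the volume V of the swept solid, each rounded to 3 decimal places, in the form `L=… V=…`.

2πR = 2π·7 = 43.982297
per-turn = √(43.982297² + 26.5²) = √(1934.4425 + 702.25) = √2636.6925 = 51.348734
L = 5 × 51.348734 = 256.743669
V = π·0.75² × L = 1.767146 × 256.743669 = 453.703514

L=256.744 V=453.704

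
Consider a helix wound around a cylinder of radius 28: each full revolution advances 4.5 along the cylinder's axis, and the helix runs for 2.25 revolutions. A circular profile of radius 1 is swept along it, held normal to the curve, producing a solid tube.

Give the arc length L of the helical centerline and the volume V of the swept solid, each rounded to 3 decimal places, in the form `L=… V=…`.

L=395.970 V=1243.977

2πR = 2π·28 = 175.929189
per-turn = √(175.929189² + 4.5²) = √(30951.0794 + 20.25) = √30971.3294 = 175.986731
L = 2.25 × 175.986731 = 395.970144
V = π·1² × L = 3.141593 × 395.970144 = 1243.976896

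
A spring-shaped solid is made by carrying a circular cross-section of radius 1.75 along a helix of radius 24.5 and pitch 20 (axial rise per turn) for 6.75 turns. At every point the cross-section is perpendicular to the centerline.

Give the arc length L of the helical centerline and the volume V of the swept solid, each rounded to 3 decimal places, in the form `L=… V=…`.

L=1047.815 V=10081.160

2πR = 2π·24.5 = 153.938040
per-turn = √(153.938040² + 20²) = √(23696.9202 + 400) = √24096.9202 = 155.231827
L = 6.75 × 155.231827 = 1047.814833
V = π·1.75² × L = 9.621128 × 1047.814833 = 10081.160110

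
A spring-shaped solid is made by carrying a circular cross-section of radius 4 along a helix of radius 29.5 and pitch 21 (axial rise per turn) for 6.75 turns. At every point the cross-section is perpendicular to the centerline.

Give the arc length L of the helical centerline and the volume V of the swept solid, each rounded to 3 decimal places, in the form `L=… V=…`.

2πR = 2π·29.5 = 185.353967
per-turn = √(185.353967² + 21²) = √(34356.0929 + 441) = √34797.0929 = 186.539789
L = 6.75 × 186.539789 = 1259.143576
V = π·4² × L = 50.265482 × 1259.143576 = 63291.459355

L=1259.144 V=63291.459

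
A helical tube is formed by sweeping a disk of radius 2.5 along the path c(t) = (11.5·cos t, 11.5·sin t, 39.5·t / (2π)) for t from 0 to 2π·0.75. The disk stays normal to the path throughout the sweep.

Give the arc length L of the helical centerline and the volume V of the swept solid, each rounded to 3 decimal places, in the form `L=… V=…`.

L=61.761 V=1212.681

2πR = 2π·11.5 = 72.256631
per-turn = √(72.256631² + 39.5²) = √(5221.0207 + 1560.25) = √6781.2707 = 82.348471
L = 0.75 × 82.348471 = 61.761353
V = π·2.5² × L = 19.634954 × 61.761353 = 1212.681340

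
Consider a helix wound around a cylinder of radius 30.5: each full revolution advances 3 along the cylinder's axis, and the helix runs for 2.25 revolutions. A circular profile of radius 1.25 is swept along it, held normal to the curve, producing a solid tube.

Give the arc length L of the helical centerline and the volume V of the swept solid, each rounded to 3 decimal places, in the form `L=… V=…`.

2πR = 2π·30.5 = 191.637152
per-turn = √(191.637152² + 3²) = √(36724.7980 + 9) = √36733.7980 = 191.660632
L = 2.25 × 191.660632 = 431.236423
V = π·1.25² × L = 4.908739 × 431.236423 = 2116.826840

L=431.236 V=2116.827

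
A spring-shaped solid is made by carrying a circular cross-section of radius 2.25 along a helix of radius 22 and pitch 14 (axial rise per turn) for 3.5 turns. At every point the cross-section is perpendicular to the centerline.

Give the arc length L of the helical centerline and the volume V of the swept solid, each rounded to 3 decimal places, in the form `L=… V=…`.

L=486.280 V=7733.954

2πR = 2π·22 = 138.230077
per-turn = √(138.230077² + 14²) = √(19107.5541 + 196) = √19303.5541 = 138.937231
L = 3.5 × 138.937231 = 486.280308
V = π·2.25² × L = 15.904313 × 486.280308 = 7733.954132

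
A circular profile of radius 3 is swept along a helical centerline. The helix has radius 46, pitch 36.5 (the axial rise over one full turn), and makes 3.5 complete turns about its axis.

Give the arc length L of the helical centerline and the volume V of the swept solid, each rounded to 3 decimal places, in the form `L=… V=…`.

2πR = 2π·46 = 289.026524
per-turn = √(289.026524² + 36.5²) = √(83536.3317 + 1332.25) = √84868.5817 = 291.322127
L = 3.5 × 291.322127 = 1019.627444
V = π·3² × L = 28.274334 × 1019.627444 = 28829.286796

L=1019.627 V=28829.287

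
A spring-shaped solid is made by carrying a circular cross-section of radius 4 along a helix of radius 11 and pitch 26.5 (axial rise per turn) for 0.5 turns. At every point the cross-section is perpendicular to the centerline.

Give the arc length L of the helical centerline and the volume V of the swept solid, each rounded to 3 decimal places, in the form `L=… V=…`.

2πR = 2π·11 = 69.115038
per-turn = √(69.115038² + 26.5²) = √(4776.8885 + 702.25) = √5479.1385 = 74.021203
L = 0.5 × 74.021203 = 37.010602
V = π·4² × L = 50.265482 × 37.010602 = 1860.355747

L=37.011 V=1860.356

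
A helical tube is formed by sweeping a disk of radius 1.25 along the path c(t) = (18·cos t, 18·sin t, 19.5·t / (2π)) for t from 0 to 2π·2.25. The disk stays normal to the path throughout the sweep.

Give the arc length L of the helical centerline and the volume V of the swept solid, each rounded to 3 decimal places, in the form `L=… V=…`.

2πR = 2π·18 = 113.097336
per-turn = √(113.097336² + 19.5²) = √(12791.0073 + 380.25) = √13171.2573 = 114.766098
L = 2.25 × 114.766098 = 258.223721
V = π·1.25² × L = 4.908739 × 258.223721 = 1267.552726

L=258.224 V=1267.553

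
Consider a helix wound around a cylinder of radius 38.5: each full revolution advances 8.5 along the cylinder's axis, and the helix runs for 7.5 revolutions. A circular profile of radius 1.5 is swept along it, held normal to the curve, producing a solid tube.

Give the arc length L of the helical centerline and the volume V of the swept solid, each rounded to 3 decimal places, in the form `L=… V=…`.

2πR = 2π·38.5 = 241.902634
per-turn = √(241.902634² + 8.5²) = √(58516.8845 + 72.25) = √58589.1345 = 242.051925
L = 7.5 × 242.051925 = 1815.389439
V = π·1.5² × L = 7.068583 × 1815.389439 = 12832.231781

L=1815.389 V=12832.232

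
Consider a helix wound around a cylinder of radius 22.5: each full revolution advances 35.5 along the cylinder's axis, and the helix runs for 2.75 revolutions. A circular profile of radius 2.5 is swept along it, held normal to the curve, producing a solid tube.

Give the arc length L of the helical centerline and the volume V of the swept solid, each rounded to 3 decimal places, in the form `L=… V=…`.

L=400.842 V=7870.516

2πR = 2π·22.5 = 141.371669
per-turn = √(141.371669² + 35.5²) = √(19985.9489 + 1260.25) = √21246.1989 = 145.760759
L = 2.75 × 145.760759 = 400.842088
V = π·2.5² × L = 19.634954 × 400.842088 = 7870.515987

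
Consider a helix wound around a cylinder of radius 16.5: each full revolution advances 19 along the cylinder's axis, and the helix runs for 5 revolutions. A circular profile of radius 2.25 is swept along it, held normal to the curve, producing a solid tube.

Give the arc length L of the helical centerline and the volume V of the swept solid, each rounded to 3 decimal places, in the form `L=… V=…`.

2πR = 2π·16.5 = 103.672558
per-turn = √(103.672558² + 19²) = √(10747.9992 + 361) = √11108.9992 = 105.399237
L = 5 × 105.399237 = 526.996186
V = π·2.25² × L = 15.904313 × 526.996186 = 8381.512188

L=526.996 V=8381.512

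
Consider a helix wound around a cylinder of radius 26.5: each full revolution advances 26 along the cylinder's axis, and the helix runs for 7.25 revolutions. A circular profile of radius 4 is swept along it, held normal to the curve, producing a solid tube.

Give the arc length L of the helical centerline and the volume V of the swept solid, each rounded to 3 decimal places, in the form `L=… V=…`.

2πR = 2π·26.5 = 166.504411
per-turn = √(166.504411² + 26²) = √(27723.7188 + 676) = √28399.7188 = 168.522161
L = 7.25 × 168.522161 = 1221.785668
V = π·4² × L = 50.265482 × 1221.785668 = 61413.646040

L=1221.786 V=61413.646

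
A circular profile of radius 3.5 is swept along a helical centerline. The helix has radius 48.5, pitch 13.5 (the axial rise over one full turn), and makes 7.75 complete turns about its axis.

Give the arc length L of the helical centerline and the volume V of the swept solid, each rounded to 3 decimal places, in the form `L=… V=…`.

2πR = 2π·48.5 = 304.734487
per-turn = √(304.734487² + 13.5²) = √(92863.1078 + 182.25) = √93045.3578 = 305.033372
L = 7.75 × 305.033372 = 2364.008630
V = π·3.5² × L = 38.484510 × 2364.008630 = 90977.713783

L=2364.009 V=90977.714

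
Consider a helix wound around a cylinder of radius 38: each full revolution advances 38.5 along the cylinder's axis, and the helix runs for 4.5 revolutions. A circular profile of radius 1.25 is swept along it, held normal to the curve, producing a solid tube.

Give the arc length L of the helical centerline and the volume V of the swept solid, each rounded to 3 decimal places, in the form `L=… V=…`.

2πR = 2π·38 = 238.761042
per-turn = √(238.761042² + 38.5²) = √(57006.8350 + 1482.25) = √58489.0850 = 241.845167
L = 4.5 × 241.845167 = 1088.303254
V = π·1.25² × L = 4.908739 × 1088.303254 = 5342.196103

L=1088.303 V=5342.196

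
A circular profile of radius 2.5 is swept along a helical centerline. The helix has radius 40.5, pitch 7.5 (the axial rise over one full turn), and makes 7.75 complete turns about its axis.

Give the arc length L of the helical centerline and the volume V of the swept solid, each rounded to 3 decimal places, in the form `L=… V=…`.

2πR = 2π·40.5 = 254.469005
per-turn = √(254.469005² + 7.5²) = √(64754.4745 + 56.25) = √64810.7245 = 254.579505
L = 7.75 × 254.579505 = 1972.991165
V = π·2.5² × L = 19.634954 × 1972.991165 = 38739.590943

L=1972.991 V=38739.591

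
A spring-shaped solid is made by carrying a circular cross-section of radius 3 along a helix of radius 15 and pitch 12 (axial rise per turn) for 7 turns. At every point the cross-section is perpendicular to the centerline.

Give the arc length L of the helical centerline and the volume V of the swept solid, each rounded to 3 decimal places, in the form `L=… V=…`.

2πR = 2π·15 = 94.247780
per-turn = √(94.247780² + 12²) = √(8882.6440 + 144) = √9026.6440 = 95.008652
L = 7 × 95.008652 = 665.060564
V = π·3² × L = 28.274334 × 665.060564 = 18804.144445

L=665.061 V=18804.144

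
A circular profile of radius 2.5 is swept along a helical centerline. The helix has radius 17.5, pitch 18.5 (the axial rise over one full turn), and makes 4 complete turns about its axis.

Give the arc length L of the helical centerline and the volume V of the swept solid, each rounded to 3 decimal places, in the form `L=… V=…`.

L=446.005 V=8757.283

2πR = 2π·17.5 = 109.955743
per-turn = √(109.955743² + 18.5²) = √(12090.2654 + 342.25) = √12432.5154 = 111.501190
L = 4 × 111.501190 = 446.004760
V = π·2.5² × L = 19.634954 × 446.004760 = 8757.282991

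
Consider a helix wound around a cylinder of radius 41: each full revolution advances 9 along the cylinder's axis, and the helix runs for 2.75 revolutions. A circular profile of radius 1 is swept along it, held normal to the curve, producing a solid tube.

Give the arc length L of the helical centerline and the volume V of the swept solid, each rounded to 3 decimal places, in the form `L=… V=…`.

2πR = 2π·41 = 257.610598
per-turn = √(257.610598² + 9²) = √(66363.2200 + 81) = √66444.2200 = 257.767764
L = 2.75 × 257.767764 = 708.861350
V = π·1² × L = 3.141593 × 708.861350 = 2226.953610

L=708.861 V=2226.954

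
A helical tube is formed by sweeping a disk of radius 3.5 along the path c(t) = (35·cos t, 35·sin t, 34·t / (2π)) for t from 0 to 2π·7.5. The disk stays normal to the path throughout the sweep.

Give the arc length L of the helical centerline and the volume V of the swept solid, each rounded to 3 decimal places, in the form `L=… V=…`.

L=1668.932 V=64228.038

2πR = 2π·35 = 219.911486
per-turn = √(219.911486² + 34²) = √(48361.0616 + 1156) = √49517.0616 = 222.524294
L = 7.5 × 222.524294 = 1668.932207
V = π·3.5² × L = 38.484510 × 1668.932207 = 64228.038238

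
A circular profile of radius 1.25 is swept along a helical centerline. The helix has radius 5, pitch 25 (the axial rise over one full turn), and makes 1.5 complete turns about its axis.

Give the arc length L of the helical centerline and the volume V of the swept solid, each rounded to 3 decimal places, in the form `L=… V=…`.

2πR = 2π·5 = 31.415927
per-turn = √(31.415927² + 25²) = √(986.9604 + 625) = √1611.9604 = 40.149227
L = 1.5 × 40.149227 = 60.223841
V = π·1.25² × L = 4.908739 × 60.223841 = 295.623087

L=60.224 V=295.623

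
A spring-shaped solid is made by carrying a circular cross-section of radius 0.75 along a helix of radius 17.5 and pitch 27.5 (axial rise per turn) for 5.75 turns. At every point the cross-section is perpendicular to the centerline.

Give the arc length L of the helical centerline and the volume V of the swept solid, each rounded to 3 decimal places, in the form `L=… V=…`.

L=651.719 V=1151.683

2πR = 2π·17.5 = 109.955743
per-turn = √(109.955743² + 27.5²) = √(12090.2654 + 756.25) = √12846.5154 = 113.342469
L = 5.75 × 113.342469 = 651.719200
V = π·0.75² × L = 1.767146 × 651.719200 = 1151.682890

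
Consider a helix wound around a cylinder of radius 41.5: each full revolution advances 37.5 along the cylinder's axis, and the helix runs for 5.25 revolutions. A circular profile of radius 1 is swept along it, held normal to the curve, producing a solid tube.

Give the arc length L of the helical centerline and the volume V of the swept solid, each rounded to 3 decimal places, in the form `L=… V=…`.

L=1383.033 V=4344.927

2πR = 2π·41.5 = 260.752190
per-turn = √(260.752190² + 37.5²) = √(67991.7047 + 1406.25) = √69397.9547 = 263.434916
L = 5.25 × 263.434916 = 1383.033307
V = π·1² × L = 3.141593 × 1383.033307 = 4344.927275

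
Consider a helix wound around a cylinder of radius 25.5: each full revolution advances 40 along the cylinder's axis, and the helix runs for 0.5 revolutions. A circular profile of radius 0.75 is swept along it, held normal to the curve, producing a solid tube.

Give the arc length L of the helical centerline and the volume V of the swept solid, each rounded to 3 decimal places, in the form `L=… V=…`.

L=82.569 V=145.912

2πR = 2π·25.5 = 160.221225
per-turn = √(160.221225² + 40²) = √(25670.8410 + 1600) = √27270.8410 = 165.138854
L = 0.5 × 165.138854 = 82.569427
V = π·0.75² × L = 1.767146 × 82.569427 = 145.912222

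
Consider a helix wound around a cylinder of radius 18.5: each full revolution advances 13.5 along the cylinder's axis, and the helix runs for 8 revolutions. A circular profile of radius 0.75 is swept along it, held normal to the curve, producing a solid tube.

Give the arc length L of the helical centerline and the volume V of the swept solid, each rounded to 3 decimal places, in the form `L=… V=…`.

2πR = 2π·18.5 = 116.238928
per-turn = √(116.238928² + 13.5²) = √(13511.4884 + 182.25) = √13693.7384 = 117.020248
L = 8 × 117.020248 = 936.161983
V = π·0.75² × L = 1.767146 × 936.161983 = 1654.334780

L=936.162 V=1654.335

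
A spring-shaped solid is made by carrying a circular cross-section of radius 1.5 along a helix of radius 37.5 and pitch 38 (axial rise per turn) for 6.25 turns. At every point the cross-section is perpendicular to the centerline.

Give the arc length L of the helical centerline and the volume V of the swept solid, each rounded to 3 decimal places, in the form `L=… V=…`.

2πR = 2π·37.5 = 235.619449
per-turn = √(235.619449² + 38²) = √(55516.5248 + 1444) = √56960.5248 = 238.664042
L = 6.25 × 238.664042 = 1491.650260
V = π·1.5² × L = 7.068583 × 1491.650260 = 10543.854372

L=1491.650 V=10543.854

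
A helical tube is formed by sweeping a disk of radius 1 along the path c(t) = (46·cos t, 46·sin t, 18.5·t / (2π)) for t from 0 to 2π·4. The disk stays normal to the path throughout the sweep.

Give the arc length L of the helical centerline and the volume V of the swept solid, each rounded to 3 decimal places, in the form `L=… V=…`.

L=1158.472 V=3639.447

2πR = 2π·46 = 289.026524
per-turn = √(289.026524² + 18.5²) = √(83536.3317 + 342.25) = √83878.5817 = 289.617993
L = 4 × 289.617993 = 1158.471970
V = π·1² × L = 3.141593 × 1158.471970 = 3639.447032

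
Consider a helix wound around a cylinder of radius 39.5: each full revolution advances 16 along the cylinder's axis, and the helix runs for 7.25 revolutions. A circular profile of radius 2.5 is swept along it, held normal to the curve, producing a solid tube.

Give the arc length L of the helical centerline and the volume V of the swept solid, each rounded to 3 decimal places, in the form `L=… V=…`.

L=1803.082 V=35403.441

2πR = 2π·39.5 = 248.185820
per-turn = √(248.185820² + 16²) = √(61596.2011 + 256) = √61852.2011 = 248.701027
L = 7.25 × 248.701027 = 1803.082449
V = π·2.5² × L = 19.634954 × 1803.082449 = 35403.441101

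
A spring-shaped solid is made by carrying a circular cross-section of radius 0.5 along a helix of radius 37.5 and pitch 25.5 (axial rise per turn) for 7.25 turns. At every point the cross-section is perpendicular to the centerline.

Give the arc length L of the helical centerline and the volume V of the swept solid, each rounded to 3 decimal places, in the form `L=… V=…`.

L=1718.216 V=1349.484

2πR = 2π·37.5 = 235.619449
per-turn = √(235.619449² + 25.5²) = √(55516.5248 + 650.25) = √56166.7748 = 236.995305
L = 7.25 × 236.995305 = 1718.215964
V = π·0.5² × L = 0.785398 × 1718.215964 = 1349.483662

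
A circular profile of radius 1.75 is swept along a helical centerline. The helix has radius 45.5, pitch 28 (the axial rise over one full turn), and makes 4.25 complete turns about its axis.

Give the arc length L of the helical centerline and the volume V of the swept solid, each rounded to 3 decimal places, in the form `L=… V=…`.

L=1220.825 V=11745.709

2πR = 2π·45.5 = 285.884931
per-turn = √(285.884931² + 28²) = √(81730.1940 + 784) = √82514.1940 = 287.252840
L = 4.25 × 287.252840 = 1220.824570
V = π·1.75² × L = 9.621128 × 1220.824570 = 11745.708842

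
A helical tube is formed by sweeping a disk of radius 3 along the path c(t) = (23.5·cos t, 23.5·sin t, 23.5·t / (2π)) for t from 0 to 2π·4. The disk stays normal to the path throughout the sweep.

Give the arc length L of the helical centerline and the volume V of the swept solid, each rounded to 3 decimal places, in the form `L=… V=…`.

2πR = 2π·23.5 = 147.654855
per-turn = √(147.654855² + 23.5²) = √(21801.9561 + 552.25) = √22354.2061 = 149.513231
L = 4 × 149.513231 = 598.052922
V = π·3² × L = 28.274334 × 598.052922 = 16909.548006

L=598.053 V=16909.548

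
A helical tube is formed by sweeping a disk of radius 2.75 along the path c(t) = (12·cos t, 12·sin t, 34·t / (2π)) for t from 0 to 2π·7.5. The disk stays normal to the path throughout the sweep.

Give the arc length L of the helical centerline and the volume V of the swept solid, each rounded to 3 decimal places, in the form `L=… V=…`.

L=620.323 V=14737.808

2πR = 2π·12 = 75.398224
per-turn = √(75.398224² + 34²) = √(5684.8921 + 1156) = √6840.8921 = 82.709686
L = 7.5 × 82.709686 = 620.322644
V = π·2.75² × L = 23.758294 × 620.322644 = 14737.808024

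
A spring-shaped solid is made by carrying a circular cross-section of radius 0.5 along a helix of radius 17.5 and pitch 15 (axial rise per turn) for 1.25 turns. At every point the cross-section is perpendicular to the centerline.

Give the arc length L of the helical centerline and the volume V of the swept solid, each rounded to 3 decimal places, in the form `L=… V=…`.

2πR = 2π·17.5 = 109.955743
per-turn = √(109.955743² + 15²) = √(12090.2654 + 225) = √12315.2654 = 110.974165
L = 1.25 × 110.974165 = 138.717707
V = π·0.5² × L = 0.785398 × 138.717707 = 108.948632

L=138.718 V=108.949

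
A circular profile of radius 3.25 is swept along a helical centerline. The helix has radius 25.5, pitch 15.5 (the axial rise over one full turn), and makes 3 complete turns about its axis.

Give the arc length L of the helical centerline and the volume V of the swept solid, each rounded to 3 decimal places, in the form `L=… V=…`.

L=482.908 V=16024.360

2πR = 2π·25.5 = 160.221225
per-turn = √(160.221225² + 15.5²) = √(25670.8410 + 240.25) = √25911.0910 = 160.969224
L = 3 × 160.969224 = 482.907672
V = π·3.25² × L = 33.183072 × 482.907672 = 16024.360236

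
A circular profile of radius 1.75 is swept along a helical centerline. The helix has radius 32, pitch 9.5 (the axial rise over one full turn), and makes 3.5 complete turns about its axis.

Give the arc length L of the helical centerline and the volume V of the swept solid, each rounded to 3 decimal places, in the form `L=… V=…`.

L=704.502 V=6778.102

2πR = 2π·32 = 201.061930
per-turn = √(201.061930² + 9.5²) = √(40425.8996 + 90.25) = √40516.1496 = 201.286238
L = 3.5 × 201.286238 = 704.501833
V = π·1.75² × L = 9.621128 × 704.501833 = 6778.101962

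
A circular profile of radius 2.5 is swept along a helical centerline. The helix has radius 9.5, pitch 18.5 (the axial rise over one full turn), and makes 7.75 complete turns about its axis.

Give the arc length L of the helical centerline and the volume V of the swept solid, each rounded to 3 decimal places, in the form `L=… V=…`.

2πR = 2π·9.5 = 59.690260
per-turn = √(59.690260² + 18.5²) = √(3562.9272 + 342.25) = √3905.1772 = 62.491417
L = 7.75 × 62.491417 = 484.308481
V = π·2.5² × L = 19.634954 × 484.308481 = 9509.374790

L=484.308 V=9509.375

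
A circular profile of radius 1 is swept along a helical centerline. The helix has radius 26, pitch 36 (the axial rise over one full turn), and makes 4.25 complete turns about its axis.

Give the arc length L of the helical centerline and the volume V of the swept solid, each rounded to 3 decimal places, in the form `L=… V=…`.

2πR = 2π·26 = 163.362818
per-turn = √(163.362818² + 36²) = √(26687.4103 + 1296) = √27983.4103 = 167.282427
L = 4.25 × 167.282427 = 710.950314
V = π·1² × L = 3.141593 × 710.950314 = 2233.516283

L=710.950 V=2233.516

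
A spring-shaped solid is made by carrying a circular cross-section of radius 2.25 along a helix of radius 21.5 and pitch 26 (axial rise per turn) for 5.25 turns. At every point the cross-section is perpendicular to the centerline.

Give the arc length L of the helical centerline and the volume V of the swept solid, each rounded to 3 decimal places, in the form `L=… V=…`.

L=722.231 V=11486.587

2πR = 2π·21.5 = 135.088484
per-turn = √(135.088484² + 26²) = √(18248.8985 + 676) = √18924.8985 = 137.567796
L = 5.25 × 137.567796 = 722.230930
V = π·2.25² × L = 15.904313 × 722.230930 = 11486.586628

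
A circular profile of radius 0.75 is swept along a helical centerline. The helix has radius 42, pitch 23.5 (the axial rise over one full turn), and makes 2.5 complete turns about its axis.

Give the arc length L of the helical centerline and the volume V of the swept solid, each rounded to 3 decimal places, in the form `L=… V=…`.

L=662.345 V=1170.461

2πR = 2π·42 = 263.893783
per-turn = √(263.893783² + 23.5²) = √(69639.9287 + 552.25) = √70192.1787 = 264.938066
L = 2.5 × 264.938066 = 662.345164
V = π·0.75² × L = 1.767146 × 662.345164 = 1170.460520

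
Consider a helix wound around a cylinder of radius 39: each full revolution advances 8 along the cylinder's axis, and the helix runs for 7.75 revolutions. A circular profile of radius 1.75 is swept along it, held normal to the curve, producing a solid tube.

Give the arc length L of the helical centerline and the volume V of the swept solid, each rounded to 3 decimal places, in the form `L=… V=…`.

2πR = 2π·39 = 245.044227
per-turn = √(245.044227² + 8²) = √(60046.6732 + 64) = √60110.6732 = 245.174781
L = 7.75 × 245.174781 = 1900.104552
V = π·1.75² × L = 9.621128 × 1900.104552 = 18281.148159

L=1900.105 V=18281.148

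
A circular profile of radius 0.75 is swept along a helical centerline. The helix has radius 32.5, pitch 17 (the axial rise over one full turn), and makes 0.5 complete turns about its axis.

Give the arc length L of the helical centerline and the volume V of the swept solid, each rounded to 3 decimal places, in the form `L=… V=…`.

2πR = 2π·32.5 = 204.203522
per-turn = √(204.203522² + 17²) = √(41699.0786 + 289) = √41988.0786 = 204.909928
L = 0.5 × 204.909928 = 102.454964
V = π·0.75² × L = 1.767146 × 102.454964 = 181.052866

L=102.455 V=181.053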